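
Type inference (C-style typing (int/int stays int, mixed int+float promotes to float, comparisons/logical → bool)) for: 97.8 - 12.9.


Operand types: float - float
Rule: mixed int/float promotes to float; int/int stays int
Result type: float


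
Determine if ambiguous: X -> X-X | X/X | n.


'n-n/n' has two parse trees (no precedence encoded between - and /)
Ambiguous


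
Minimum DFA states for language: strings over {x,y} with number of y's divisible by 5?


Track (count of y) mod 5: states 0..4, accept at 0
Minimal DFA: 5 states


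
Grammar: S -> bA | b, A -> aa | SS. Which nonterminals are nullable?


A nonterminal is nullable iff some alternative derives ε (directly, or every symbol in it is nullable)
Nullable: {}


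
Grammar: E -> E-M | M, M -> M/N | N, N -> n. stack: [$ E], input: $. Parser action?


start symbol E on stack, input exhausted
Action: accept


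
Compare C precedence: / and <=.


'/' is multiplicative (level 10); '<=' is relational (level 7)
Higher level binds tighter
'/' has higher precedence than '<='


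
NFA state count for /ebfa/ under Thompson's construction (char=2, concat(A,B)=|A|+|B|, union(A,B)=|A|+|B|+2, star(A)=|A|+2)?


Syntax tree has 4 char leaf(s), 0 union(s), 0 star(s)
chars contribute 4×2 = 8; each union adds +2; each star adds +2
Total: 8 + 0 + 0 = 8 states


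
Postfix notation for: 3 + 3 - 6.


Left to right (same or higher precedence on left)
Postfix: 3 3 + 6 -


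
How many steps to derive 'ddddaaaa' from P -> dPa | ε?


Derivation: P => dPa => ddPaa => dddPaaa => ddddPaaaa => ddddaaaa
Steps: 5


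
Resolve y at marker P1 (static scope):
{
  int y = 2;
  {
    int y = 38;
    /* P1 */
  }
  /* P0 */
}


y declared in the same block as P1
y = 38


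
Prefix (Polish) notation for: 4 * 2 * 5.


left-to-right (same/higher precedence on left): tree is (* (* 4 2) 5)
Prefix: * * 4 2 5


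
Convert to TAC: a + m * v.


Break into single-operator statements:
t1 = m * v
t2 = a + t1


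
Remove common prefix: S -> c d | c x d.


Common prefix: 'c'
Factored: S -> c S', S' -> d | x d


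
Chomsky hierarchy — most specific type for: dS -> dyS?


LHS has context (more than one symbol) and |LHS| ≤ |RHS|
Classification: Type 1 (Context-Sensitive)


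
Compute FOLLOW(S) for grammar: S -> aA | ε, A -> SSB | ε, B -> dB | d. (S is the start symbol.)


$ ∈ FOLLOW(S). For each A -> αBβ: add FIRST(β)\{ε} to FOLLOW(B); if β nullable, add FOLLOW(A).
FOLLOW(S) = {$, a, d}


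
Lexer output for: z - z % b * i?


Scan left to right, longest-match per lexeme
Tokens: ID(z), OP(-), ID(z), OP(%), ID(b), OP(*), ID(i)


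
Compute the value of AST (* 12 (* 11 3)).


Evaluate inner: (* 11 3) = 33
Evaluate root: (* 12 33) = 396
Result: 396


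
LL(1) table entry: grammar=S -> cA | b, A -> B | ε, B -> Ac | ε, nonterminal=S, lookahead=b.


For [S, b]: 'b' ∈ FIRST(b)
Entry: S -> b


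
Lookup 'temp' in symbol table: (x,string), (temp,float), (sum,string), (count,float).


Lookup 'temp' → type float


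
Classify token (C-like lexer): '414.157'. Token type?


Pattern: digits with a decimal point
Type: FLOAT_LITERAL


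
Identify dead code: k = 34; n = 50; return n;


k is assigned but never read
Dead: 'k = 34'


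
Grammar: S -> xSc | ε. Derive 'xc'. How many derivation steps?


Derivation: S => xSc => xc
Steps: 2


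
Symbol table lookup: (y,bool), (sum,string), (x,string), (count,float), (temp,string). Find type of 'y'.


Lookup 'y' → type bool


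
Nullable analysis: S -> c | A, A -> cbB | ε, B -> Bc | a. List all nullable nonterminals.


A nonterminal is nullable iff some alternative derives ε (directly, or every symbol in it is nullable)
Nullable: {A, S}


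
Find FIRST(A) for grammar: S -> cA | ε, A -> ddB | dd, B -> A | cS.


Per alternative of A: FIRST(ddB) = {d}; FIRST(dd) = {d}
FIRST(A) = {d}


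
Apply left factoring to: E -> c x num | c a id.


Common prefix: 'c'
Factored: E -> c E', E' -> x num | a id


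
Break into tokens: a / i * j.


Scan left to right, longest-match per lexeme
Tokens: ID(a), OP(/), ID(i), OP(*), ID(j)


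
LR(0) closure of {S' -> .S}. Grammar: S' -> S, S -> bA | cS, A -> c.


Start: S' -> .S
For each item with dot before a nonterminal B, add B -> .γ for every B-production
Closure: [S' -> .S, S -> .bA, S -> .cS]


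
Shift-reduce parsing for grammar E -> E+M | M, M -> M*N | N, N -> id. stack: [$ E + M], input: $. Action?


handle 'E+M' on top; lookahead ∈ FOLLOW(E) = {+, $}
Action: reduce (E -> E+M)


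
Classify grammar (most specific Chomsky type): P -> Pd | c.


Left-linear: every RHS is a terminal or one nonterminal followed by a terminal
Classification: Type 3 (Regular)


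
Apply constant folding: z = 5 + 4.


5 + 4 = 9 at compile time
Optimized: z = 9


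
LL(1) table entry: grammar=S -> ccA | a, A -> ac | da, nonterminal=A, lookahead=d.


For [A, d]: 'd' ∈ FIRST(da)
Entry: A -> da


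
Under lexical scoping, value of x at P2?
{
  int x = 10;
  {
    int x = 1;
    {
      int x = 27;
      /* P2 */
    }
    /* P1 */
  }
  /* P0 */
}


x declared in the same block as P2
x = 27


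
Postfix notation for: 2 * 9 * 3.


Left to right (same or higher precedence on left)
Postfix: 2 9 * 3 *


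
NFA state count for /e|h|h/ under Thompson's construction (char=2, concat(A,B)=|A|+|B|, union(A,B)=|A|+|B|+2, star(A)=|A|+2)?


Syntax tree has 3 char leaf(s), 2 union(s), 0 star(s)
chars contribute 3×2 = 6; each union adds +2; each star adds +2
Total: 6 + 4 + 0 = 10 states


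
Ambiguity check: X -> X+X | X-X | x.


'x+x-x' has two parse trees (no precedence encoded between + and -)
Ambiguous


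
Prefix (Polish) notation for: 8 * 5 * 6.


left-to-right (same/higher precedence on left): tree is (* (* 8 5) 6)
Prefix: * * 8 5 6


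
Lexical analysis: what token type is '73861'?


Pattern: digits only
Type: INTEGER_LITERAL


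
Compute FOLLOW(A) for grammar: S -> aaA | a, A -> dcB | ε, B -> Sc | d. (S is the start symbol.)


$ ∈ FOLLOW(S). For each A -> αBβ: add FIRST(β)\{ε} to FOLLOW(B); if β nullable, add FOLLOW(A).
FOLLOW(A) = {$, c}


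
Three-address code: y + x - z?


Break into single-operator statements:
t1 = y + x
t2 = t1 - z


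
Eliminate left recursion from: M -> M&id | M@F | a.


Left-recursive alternatives: M&id, M@F; non-recursive: a
Introduce M': M -> aM', M' -> &idM' | @FM' | ε


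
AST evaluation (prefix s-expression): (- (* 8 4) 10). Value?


Evaluate inner: (* 8 4) = 32
Evaluate root: (- 32 10) = 22
Result: 22


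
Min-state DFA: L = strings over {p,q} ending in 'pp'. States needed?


Track the longest suffix of input matching a prefix of 'pp': 3 classes (prefixes of length 0..2)
Minimal DFA: 3 states


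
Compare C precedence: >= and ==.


'>=' is relational (level 7); '==' is equality (level 6)
Higher level binds tighter
'>=' has higher precedence than '=='


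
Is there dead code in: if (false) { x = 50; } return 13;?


condition is constant false, so the whole block is unreachable
Dead: 'if (false) { x = 50; }'


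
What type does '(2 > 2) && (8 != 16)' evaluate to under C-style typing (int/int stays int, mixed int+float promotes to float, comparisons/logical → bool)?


Operand types: bool && bool
Rule: logical operators take bool operands and yield bool
Result type: bool


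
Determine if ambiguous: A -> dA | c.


right-linear, alternatives start with distinct terminals 'd' vs 'c': unique leftmost derivation
Unambiguous


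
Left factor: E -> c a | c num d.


Common prefix: 'c'
Factored: E -> c E', E' -> a | num d


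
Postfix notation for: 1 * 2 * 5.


Left to right (same or higher precedence on left)
Postfix: 1 2 * 5 *


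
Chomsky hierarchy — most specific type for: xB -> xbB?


LHS has context (more than one symbol) and |LHS| ≤ |RHS|
Classification: Type 1 (Context-Sensitive)


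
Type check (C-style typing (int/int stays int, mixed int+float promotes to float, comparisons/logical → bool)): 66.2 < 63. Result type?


Operand types: float < int
Rule: comparison yields bool
Result type: bool


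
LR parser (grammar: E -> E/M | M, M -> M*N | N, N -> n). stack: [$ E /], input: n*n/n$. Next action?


no handle ('E/' is not any RHS); shift 'n'
Action: shift


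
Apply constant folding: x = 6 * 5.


6 * 5 = 30 at compile time
Optimized: x = 30


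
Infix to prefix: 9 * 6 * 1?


left-to-right (same/higher precedence on left): tree is (* (* 9 6) 1)
Prefix: * * 9 6 1


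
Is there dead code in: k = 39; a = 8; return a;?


k is assigned but never read
Dead: 'k = 39'


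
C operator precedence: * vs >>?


'*' is multiplicative (level 10); '>>' is shift (level 8)
Higher level binds tighter
'*' has higher precedence than '>>'


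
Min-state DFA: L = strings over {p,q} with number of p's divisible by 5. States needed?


Track (count of p) mod 5: states 0..4, accept at 0
Minimal DFA: 5 states


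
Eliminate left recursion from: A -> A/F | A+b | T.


Left-recursive alternatives: A/F, A+b; non-recursive: T
Introduce A': A -> TA', A' -> /FA' | +bA' | ε


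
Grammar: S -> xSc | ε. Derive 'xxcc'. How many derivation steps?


Derivation: S => xSc => xxScc => xxcc
Steps: 3


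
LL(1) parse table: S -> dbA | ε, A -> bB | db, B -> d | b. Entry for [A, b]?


For [A, b]: 'b' ∈ FIRST(bB)
Entry: A -> bB


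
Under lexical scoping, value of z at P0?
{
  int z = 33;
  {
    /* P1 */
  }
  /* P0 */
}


z declared in the same block as P0
z = 33


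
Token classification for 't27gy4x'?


Pattern: letter/underscore followed by alphanumerics, not a keyword
Type: IDENTIFIER


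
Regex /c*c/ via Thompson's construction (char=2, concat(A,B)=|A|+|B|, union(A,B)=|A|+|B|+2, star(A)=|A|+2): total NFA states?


Syntax tree has 2 char leaf(s), 0 union(s), 1 star(s)
chars contribute 2×2 = 4; each union adds +2; each star adds +2
Total: 4 + 0 + 2 = 6 states


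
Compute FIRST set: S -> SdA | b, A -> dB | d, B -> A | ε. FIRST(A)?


Per alternative of A: FIRST(dB) = {d}; FIRST(d) = {d}
FIRST(A) = {d}


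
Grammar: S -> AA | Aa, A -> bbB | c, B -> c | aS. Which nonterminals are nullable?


A nonterminal is nullable iff some alternative derives ε (directly, or every symbol in it is nullable)
Nullable: {}


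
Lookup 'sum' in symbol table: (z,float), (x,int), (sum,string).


Lookup 'sum' → type string


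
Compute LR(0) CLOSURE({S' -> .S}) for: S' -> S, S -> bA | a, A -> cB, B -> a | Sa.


Start: S' -> .S
For each item with dot before a nonterminal B, add B -> .γ for every B-production
Closure: [S' -> .S, S -> .bA, S -> .a]


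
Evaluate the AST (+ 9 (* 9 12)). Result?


Evaluate inner: (* 9 12) = 108
Evaluate root: (+ 9 108) = 117
Result: 117


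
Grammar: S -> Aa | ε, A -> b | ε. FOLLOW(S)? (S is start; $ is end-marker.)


$ ∈ FOLLOW(S). For each A -> αBβ: add FIRST(β)\{ε} to FOLLOW(B); if β nullable, add FOLLOW(A).
FOLLOW(S) = {$}


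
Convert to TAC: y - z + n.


Break into single-operator statements:
t1 = y - z
t2 = t1 + n


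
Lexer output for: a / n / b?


Scan left to right, longest-match per lexeme
Tokens: ID(a), OP(/), ID(n), OP(/), ID(b)


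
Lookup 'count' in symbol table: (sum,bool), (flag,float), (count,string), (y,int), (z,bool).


Lookup 'count' → type string


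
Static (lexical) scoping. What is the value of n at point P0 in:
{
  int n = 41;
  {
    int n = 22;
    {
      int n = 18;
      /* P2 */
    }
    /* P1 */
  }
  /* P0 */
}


n declared in the same block as P0
n = 41


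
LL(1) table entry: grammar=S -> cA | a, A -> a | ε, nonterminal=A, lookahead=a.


For [A, a]: 'a' ∈ FIRST(a)
Entry: A -> a


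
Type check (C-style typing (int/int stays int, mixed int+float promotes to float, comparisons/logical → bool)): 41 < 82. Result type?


Operand types: int < int
Rule: comparison yields bool
Result type: bool


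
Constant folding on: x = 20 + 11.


20 + 11 = 31 at compile time
Optimized: x = 31


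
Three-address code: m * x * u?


Break into single-operator statements:
t1 = m * x
t2 = t1 * u


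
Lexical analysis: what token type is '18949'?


Pattern: digits only
Type: INTEGER_LITERAL


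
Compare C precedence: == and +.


'+' is additive (level 9); '==' is equality (level 6)
Higher level binds tighter
'+' has higher precedence than '=='


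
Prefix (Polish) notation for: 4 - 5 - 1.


left-to-right (same/higher precedence on left): tree is (- (- 4 5) 1)
Prefix: - - 4 5 1


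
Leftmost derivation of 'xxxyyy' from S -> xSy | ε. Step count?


Derivation: S => xSy => xxSyy => xxxSyyy => xxxyyy
Steps: 4


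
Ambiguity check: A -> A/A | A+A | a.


'a/a+a' has two parse trees (no precedence encoded between / and +)
Ambiguous


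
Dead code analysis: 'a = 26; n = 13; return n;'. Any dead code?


a is assigned but never read
Dead: 'a = 26'


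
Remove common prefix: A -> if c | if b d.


Common prefix: 'if'
Factored: A -> if A', A' -> c | b d


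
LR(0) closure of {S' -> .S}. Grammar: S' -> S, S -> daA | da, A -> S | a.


Start: S' -> .S
For each item with dot before a nonterminal B, add B -> .γ for every B-production
Closure: [S' -> .S, S -> .daA, S -> .da]


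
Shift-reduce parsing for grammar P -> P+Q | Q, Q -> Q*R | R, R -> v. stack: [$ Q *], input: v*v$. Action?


no handle; shift 'v'
Action: shift


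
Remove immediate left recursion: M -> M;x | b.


Left-recursive alternatives: M;x; non-recursive: b
Introduce M': M -> bM', M' -> ;xM' | ε


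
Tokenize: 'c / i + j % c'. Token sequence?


Scan left to right, longest-match per lexeme
Tokens: ID(c), OP(/), ID(i), OP(+), ID(j), OP(%), ID(c)


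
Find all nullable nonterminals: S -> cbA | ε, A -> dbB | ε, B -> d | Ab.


A nonterminal is nullable iff some alternative derives ε (directly, or every symbol in it is nullable)
Nullable: {A, S}


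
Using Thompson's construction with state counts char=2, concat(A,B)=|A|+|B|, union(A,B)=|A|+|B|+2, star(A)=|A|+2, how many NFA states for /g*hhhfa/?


Syntax tree has 6 char leaf(s), 0 union(s), 1 star(s)
chars contribute 6×2 = 12; each union adds +2; each star adds +2
Total: 12 + 0 + 2 = 14 states


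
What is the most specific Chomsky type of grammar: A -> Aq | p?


Left-linear: every RHS is a terminal or one nonterminal followed by a terminal
Classification: Type 3 (Regular)


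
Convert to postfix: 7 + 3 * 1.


* has higher precedence, evaluate 3*1 first
Postfix: 7 3 1 * +


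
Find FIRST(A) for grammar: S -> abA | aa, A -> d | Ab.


Per alternative of A: FIRST(d) = {d}; FIRST(Ab) = {d}
FIRST(A) = {d}


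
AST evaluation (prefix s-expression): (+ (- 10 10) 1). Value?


Evaluate inner: (- 10 10) = 0
Evaluate root: (+ 0 1) = 1
Result: 1


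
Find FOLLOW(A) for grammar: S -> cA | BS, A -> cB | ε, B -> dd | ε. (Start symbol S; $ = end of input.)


$ ∈ FOLLOW(S). For each A -> αBβ: add FIRST(β)\{ε} to FOLLOW(B); if β nullable, add FOLLOW(A).
FOLLOW(A) = {$}


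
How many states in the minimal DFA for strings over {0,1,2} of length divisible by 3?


Track length mod 3: states 0..2, accept at 0
Minimal DFA: 3 states


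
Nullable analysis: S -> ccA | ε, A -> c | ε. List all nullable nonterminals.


A nonterminal is nullable iff some alternative derives ε (directly, or every symbol in it is nullable)
Nullable: {A, S}


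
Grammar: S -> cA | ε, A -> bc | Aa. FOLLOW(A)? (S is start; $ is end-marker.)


$ ∈ FOLLOW(S). For each A -> αBβ: add FIRST(β)\{ε} to FOLLOW(B); if β nullable, add FOLLOW(A).
FOLLOW(A) = {$, a}


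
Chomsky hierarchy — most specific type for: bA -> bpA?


LHS has context (more than one symbol) and |LHS| ≤ |RHS|
Classification: Type 1 (Context-Sensitive)


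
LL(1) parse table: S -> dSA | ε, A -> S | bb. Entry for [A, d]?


For [A, d]: 'd' ∈ FIRST(S)
Entry: A -> S


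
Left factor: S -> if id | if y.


Common prefix: 'if'
Factored: S -> if S', S' -> id | y


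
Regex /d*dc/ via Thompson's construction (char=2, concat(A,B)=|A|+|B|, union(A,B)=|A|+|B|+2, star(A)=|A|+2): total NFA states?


Syntax tree has 3 char leaf(s), 0 union(s), 1 star(s)
chars contribute 3×2 = 6; each union adds +2; each star adds +2
Total: 6 + 0 + 2 = 8 states


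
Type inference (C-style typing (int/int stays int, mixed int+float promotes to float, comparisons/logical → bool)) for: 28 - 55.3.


Operand types: int - float
Rule: mixed int/float promotes to float; int/int stays int
Result type: float


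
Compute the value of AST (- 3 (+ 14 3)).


Evaluate inner: (+ 14 3) = 17
Evaluate root: (- 3 17) = -14
Result: -14


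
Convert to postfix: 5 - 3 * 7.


* has higher precedence, evaluate 3*7 first
Postfix: 5 3 7 * -


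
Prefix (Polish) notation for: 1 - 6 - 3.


left-to-right (same/higher precedence on left): tree is (- (- 1 6) 3)
Prefix: - - 1 6 3


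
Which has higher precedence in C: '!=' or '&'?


'!=' is equality (level 6); '&' is bitwise AND (level 5)
Higher level binds tighter
'!=' has higher precedence than '&'


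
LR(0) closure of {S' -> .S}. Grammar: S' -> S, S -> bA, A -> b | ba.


Start: S' -> .S
For each item with dot before a nonterminal B, add B -> .γ for every B-production
Closure: [S' -> .S, S -> .bA]


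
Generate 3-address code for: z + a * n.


Break into single-operator statements:
t1 = a * n
t2 = z + t1


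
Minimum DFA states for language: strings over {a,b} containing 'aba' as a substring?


KMP-style automaton: 3 progress states + 1 absorbing accept = 4
Minimal DFA: 4 states


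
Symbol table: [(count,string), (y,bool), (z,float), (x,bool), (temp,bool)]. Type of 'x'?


Lookup 'x' → type bool


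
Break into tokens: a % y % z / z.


Scan left to right, longest-match per lexeme
Tokens: ID(a), OP(%), ID(y), OP(%), ID(z), OP(/), ID(z)


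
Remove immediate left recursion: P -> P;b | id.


Left-recursive alternatives: P;b; non-recursive: id
Introduce P': P -> idP', P' -> ;bP' | ε


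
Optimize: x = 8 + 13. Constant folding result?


8 + 13 = 21 at compile time
Optimized: x = 21


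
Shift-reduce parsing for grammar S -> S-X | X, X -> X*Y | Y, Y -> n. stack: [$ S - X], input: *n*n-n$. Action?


'*' can extend X; shift to build X -> X*Y
Action: shift


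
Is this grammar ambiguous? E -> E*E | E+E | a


'a*a+a' has two parse trees (no precedence encoded between * and +)
Ambiguous


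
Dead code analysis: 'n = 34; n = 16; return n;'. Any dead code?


first assignment to n is overwritten before any read
Dead: 'n = 34'


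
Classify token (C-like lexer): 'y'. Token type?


Pattern: letter/underscore followed by alphanumerics, not a keyword
Type: IDENTIFIER


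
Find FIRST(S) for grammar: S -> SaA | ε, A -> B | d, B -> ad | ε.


Per alternative of S: FIRST(SaA) = {a}; FIRST(ε) = {ε}
FIRST(S) = {a, ε}


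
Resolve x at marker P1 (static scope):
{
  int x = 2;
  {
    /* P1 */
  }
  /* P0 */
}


P1's block does not declare x; resolves to the enclosing declaration at depth 0
x = 2


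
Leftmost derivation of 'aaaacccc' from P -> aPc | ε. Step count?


Derivation: P => aPc => aaPcc => aaaPccc => aaaaPcccc => aaaacccc
Steps: 5


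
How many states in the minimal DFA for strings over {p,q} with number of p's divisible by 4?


Track (count of p) mod 4: states 0..3, accept at 0
Minimal DFA: 4 states


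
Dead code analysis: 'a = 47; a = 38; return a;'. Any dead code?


first assignment to a is overwritten before any read
Dead: 'a = 47'


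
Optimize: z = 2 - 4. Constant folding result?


2 - 4 = -2 at compile time
Optimized: z = -2


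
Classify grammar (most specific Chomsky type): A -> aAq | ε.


Single nonterminal LHS, but a^n q^n is not regular
Classification: Type 2 (Context-Free)


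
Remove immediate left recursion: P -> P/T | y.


Left-recursive alternatives: P/T; non-recursive: y
Introduce P': P -> yP', P' -> /TP' | ε


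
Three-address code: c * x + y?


Break into single-operator statements:
t1 = c * x
t2 = t1 + y


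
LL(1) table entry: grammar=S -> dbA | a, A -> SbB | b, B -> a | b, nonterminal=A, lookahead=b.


For [A, b]: 'b' ∈ FIRST(b)
Entry: A -> b


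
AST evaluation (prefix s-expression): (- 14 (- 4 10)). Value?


Evaluate inner: (- 4 10) = -6
Evaluate root: (- 14 -6) = 20
Result: 20


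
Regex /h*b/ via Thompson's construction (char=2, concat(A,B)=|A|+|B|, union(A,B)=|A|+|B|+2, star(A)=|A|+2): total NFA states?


Syntax tree has 2 char leaf(s), 0 union(s), 1 star(s)
chars contribute 2×2 = 4; each union adds +2; each star adds +2
Total: 4 + 0 + 2 = 6 states


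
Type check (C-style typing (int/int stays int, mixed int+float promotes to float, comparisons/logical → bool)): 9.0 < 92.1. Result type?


Operand types: float < float
Rule: comparison yields bool
Result type: bool


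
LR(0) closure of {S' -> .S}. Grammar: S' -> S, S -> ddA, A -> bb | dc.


Start: S' -> .S
For each item with dot before a nonterminal B, add B -> .γ for every B-production
Closure: [S' -> .S, S -> .ddA]


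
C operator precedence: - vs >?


'-' is additive (level 9); '>' is relational (level 7)
Higher level binds tighter
'-' has higher precedence than '>'


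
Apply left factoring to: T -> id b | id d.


Common prefix: 'id'
Factored: T -> id T', T' -> b | d


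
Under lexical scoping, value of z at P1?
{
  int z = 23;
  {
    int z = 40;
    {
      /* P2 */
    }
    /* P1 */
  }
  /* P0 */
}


z declared in the same block as P1
z = 40


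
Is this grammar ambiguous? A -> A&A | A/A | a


'a&a/a' has two parse trees (no precedence encoded between & and /)
Ambiguous


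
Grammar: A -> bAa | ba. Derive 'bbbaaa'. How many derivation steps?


Derivation: A => bAa => bbAaa => bbbaaa
Steps: 3


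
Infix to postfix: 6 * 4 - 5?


Left to right (same or higher precedence on left)
Postfix: 6 4 * 5 -


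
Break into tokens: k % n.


Scan left to right, longest-match per lexeme
Tokens: ID(k), OP(%), ID(n)


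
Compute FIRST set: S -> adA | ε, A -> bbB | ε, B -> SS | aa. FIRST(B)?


Per alternative of B: FIRST(SS) = {a, ε}; FIRST(aa) = {a}
FIRST(B) = {a, ε}


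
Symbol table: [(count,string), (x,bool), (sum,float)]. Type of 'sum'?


Lookup 'sum' → type float


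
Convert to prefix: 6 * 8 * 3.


left-to-right (same/higher precedence on left): tree is (* (* 6 8) 3)
Prefix: * * 6 8 3


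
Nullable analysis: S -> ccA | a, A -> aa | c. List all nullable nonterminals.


A nonterminal is nullable iff some alternative derives ε (directly, or every symbol in it is nullable)
Nullable: {}


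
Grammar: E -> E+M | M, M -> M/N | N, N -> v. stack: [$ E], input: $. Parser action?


start symbol E on stack, input exhausted
Action: accept


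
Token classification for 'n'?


Pattern: letter/underscore followed by alphanumerics, not a keyword
Type: IDENTIFIER


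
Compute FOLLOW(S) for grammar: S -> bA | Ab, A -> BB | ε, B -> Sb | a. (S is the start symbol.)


$ ∈ FOLLOW(S). For each A -> αBβ: add FIRST(β)\{ε} to FOLLOW(B); if β nullable, add FOLLOW(A).
FOLLOW(S) = {$, b}


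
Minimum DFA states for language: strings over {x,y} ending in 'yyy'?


Track the longest suffix of input matching a prefix of 'yyy': 4 classes (prefixes of length 0..3)
Minimal DFA: 4 states


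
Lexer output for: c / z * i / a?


Scan left to right, longest-match per lexeme
Tokens: ID(c), OP(/), ID(z), OP(*), ID(i), OP(/), ID(a)


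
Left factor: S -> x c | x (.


Common prefix: 'x'
Factored: S -> x S', S' -> c | (


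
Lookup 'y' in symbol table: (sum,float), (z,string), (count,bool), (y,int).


Lookup 'y' → type int


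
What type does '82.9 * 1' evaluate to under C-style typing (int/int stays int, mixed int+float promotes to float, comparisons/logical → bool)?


Operand types: float * int
Rule: mixed int/float promotes to float; int/int stays int
Result type: float


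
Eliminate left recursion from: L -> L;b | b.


Left-recursive alternatives: L;b; non-recursive: b
Introduce L': L -> bL', L' -> ;bL' | ε


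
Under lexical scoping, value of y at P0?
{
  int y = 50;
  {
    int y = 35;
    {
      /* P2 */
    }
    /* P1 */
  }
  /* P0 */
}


y declared in the same block as P0
y = 50


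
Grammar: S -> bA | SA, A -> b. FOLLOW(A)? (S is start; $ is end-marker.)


$ ∈ FOLLOW(S). For each A -> αBβ: add FIRST(β)\{ε} to FOLLOW(B); if β nullable, add FOLLOW(A).
FOLLOW(A) = {$, b}


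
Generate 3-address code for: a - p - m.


Break into single-operator statements:
t1 = a - p
t2 = t1 - m


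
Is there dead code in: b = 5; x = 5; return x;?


b is assigned but never read
Dead: 'b = 5'


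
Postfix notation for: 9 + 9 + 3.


Left to right (same or higher precedence on left)
Postfix: 9 9 + 3 +


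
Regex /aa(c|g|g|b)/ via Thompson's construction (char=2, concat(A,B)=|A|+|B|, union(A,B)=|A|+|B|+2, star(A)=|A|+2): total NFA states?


Syntax tree has 6 char leaf(s), 3 union(s), 0 star(s)
chars contribute 6×2 = 12; each union adds +2; each star adds +2
Total: 12 + 6 + 0 = 18 states


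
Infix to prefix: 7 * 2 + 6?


left-to-right (same/higher precedence on left): tree is (+ (* 7 2) 6)
Prefix: + * 7 2 6


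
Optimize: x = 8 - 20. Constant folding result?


8 - 20 = -12 at compile time
Optimized: x = -12


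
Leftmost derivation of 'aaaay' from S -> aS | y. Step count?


Derivation: S => aS => aaS => aaaS => aaaaS => aaaay
Steps: 5


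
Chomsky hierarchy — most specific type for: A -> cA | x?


Right-linear: every RHS is a terminal or a terminal followed by one nonterminal
Classification: Type 3 (Regular)


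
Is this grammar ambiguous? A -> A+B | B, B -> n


precedence layered via separate nonterminal B: deterministic
Unambiguous


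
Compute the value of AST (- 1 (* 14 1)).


Evaluate inner: (* 14 1) = 14
Evaluate root: (- 1 14) = -13
Result: -13


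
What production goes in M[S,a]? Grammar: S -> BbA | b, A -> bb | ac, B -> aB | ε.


For [S, a]: 'a' ∈ FIRST(BbA)
Entry: S -> BbA


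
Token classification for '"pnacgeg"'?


Pattern: double-quoted sequence
Type: STRING_LITERAL


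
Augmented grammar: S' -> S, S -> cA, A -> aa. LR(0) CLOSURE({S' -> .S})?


Start: S' -> .S
For each item with dot before a nonterminal B, add B -> .γ for every B-production
Closure: [S' -> .S, S -> .cA]


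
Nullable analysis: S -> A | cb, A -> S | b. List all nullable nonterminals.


A nonterminal is nullable iff some alternative derives ε (directly, or every symbol in it is nullable)
Nullable: {}


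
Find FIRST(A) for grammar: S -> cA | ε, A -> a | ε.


Per alternative of A: FIRST(a) = {a}; FIRST(ε) = {ε}
FIRST(A) = {a, ε}


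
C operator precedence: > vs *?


'*' is multiplicative (level 10); '>' is relational (level 7)
Higher level binds tighter
'*' has higher precedence than '>'


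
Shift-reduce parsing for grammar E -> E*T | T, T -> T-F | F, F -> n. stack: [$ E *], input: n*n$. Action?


no handle ('E*' is not any RHS); shift 'n'
Action: shift


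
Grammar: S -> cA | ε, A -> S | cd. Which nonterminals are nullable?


A nonterminal is nullable iff some alternative derives ε (directly, or every symbol in it is nullable)
Nullable: {A, S}


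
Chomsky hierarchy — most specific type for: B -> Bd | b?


Left-linear: every RHS is a terminal or one nonterminal followed by a terminal
Classification: Type 3 (Regular)


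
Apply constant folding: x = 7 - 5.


7 - 5 = 2 at compile time
Optimized: x = 2


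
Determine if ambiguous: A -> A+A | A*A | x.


'x+x*x' has two parse trees (no precedence encoded between + and *)
Ambiguous


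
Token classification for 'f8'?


Pattern: letter/underscore followed by alphanumerics, not a keyword
Type: IDENTIFIER


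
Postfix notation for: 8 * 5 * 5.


Left to right (same or higher precedence on left)
Postfix: 8 5 * 5 *


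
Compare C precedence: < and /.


'/' is multiplicative (level 10); '<' is relational (level 7)
Higher level binds tighter
'/' has higher precedence than '<'


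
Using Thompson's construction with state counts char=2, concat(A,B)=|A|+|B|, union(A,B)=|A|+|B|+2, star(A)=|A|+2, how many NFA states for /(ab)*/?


Syntax tree has 2 char leaf(s), 0 union(s), 1 star(s)
chars contribute 2×2 = 4; each union adds +2; each star adds +2
Total: 4 + 0 + 2 = 6 states


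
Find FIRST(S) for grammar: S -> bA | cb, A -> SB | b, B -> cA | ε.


Per alternative of S: FIRST(bA) = {b}; FIRST(cb) = {c}
FIRST(S) = {b, c}


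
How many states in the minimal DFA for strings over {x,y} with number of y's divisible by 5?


Track (count of y) mod 5: states 0..4, accept at 0
Minimal DFA: 5 states


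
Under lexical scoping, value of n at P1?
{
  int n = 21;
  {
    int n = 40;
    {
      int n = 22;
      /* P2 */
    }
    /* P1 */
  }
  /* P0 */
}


n declared in the same block as P1
n = 40


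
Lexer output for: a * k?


Scan left to right, longest-match per lexeme
Tokens: ID(a), OP(*), ID(k)


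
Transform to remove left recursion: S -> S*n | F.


Left-recursive alternatives: S*n; non-recursive: F
Introduce S': S -> FS', S' -> *nS' | ε


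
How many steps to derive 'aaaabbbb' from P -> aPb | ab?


Derivation: P => aPb => aaPbb => aaaPbbb => aaaabbbb
Steps: 4


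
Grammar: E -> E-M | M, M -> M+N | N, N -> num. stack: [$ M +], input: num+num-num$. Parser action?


no handle; shift 'num'
Action: shift


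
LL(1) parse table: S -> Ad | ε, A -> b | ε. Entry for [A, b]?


For [A, b]: 'b' ∈ FIRST(b)
Entry: A -> b


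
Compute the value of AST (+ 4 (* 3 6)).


Evaluate inner: (* 3 6) = 18
Evaluate root: (+ 4 18) = 22
Result: 22


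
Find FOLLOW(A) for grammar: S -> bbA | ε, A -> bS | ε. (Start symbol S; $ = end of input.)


$ ∈ FOLLOW(S). For each A -> αBβ: add FIRST(β)\{ε} to FOLLOW(B); if β nullable, add FOLLOW(A).
FOLLOW(A) = {$}


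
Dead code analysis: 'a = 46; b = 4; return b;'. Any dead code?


a is assigned but never read
Dead: 'a = 46'


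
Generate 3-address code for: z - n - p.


Break into single-operator statements:
t1 = z - n
t2 = t1 - p


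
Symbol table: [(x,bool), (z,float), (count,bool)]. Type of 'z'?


Lookup 'z' → type float


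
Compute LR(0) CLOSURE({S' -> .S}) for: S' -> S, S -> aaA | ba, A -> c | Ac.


Start: S' -> .S
For each item with dot before a nonterminal B, add B -> .γ for every B-production
Closure: [S' -> .S, S -> .aaA, S -> .ba]


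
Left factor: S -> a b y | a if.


Common prefix: 'a'
Factored: S -> a S', S' -> b y | if


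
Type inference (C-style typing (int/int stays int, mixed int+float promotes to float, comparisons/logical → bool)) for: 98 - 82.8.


Operand types: int - float
Rule: mixed int/float promotes to float; int/int stays int
Result type: float


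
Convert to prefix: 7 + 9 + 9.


left-to-right (same/higher precedence on left): tree is (+ (+ 7 9) 9)
Prefix: + + 7 9 9


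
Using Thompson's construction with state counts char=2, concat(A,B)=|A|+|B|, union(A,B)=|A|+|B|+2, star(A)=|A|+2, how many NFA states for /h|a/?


Syntax tree has 2 char leaf(s), 1 union(s), 0 star(s)
chars contribute 2×2 = 4; each union adds +2; each star adds +2
Total: 4 + 2 + 0 = 6 states


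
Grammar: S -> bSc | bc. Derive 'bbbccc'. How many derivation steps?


Derivation: S => bSc => bbScc => bbbccc
Steps: 3


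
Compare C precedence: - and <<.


'-' is additive (level 9); '<<' is shift (level 8)
Higher level binds tighter
'-' has higher precedence than '<<'


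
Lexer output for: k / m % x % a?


Scan left to right, longest-match per lexeme
Tokens: ID(k), OP(/), ID(m), OP(%), ID(x), OP(%), ID(a)


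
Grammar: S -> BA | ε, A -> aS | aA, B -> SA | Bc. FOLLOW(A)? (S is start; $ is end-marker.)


$ ∈ FOLLOW(S). For each A -> αBβ: add FIRST(β)\{ε} to FOLLOW(B); if β nullable, add FOLLOW(A).
FOLLOW(A) = {$, a, c}


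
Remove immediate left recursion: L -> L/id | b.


Left-recursive alternatives: L/id; non-recursive: b
Introduce L': L -> bL', L' -> /idL' | ε


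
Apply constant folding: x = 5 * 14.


5 * 14 = 70 at compile time
Optimized: x = 70


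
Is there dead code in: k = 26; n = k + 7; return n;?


k is read by n's definition; n is returned
No dead code


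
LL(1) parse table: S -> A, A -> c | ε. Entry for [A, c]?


For [A, c]: 'c' ∈ FIRST(c)
Entry: A -> c


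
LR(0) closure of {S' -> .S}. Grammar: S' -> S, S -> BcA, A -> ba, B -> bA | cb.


Start: S' -> .S
For each item with dot before a nonterminal B, add B -> .γ for every B-production
Closure: [S' -> .S, S -> .BcA, B -> .bA, B -> .cb]


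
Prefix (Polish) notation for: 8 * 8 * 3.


left-to-right (same/higher precedence on left): tree is (* (* 8 8) 3)
Prefix: * * 8 8 3


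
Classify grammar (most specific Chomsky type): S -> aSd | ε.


Single nonterminal LHS, but a^n d^n is not regular
Classification: Type 2 (Context-Free)


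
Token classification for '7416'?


Pattern: digits only
Type: INTEGER_LITERAL


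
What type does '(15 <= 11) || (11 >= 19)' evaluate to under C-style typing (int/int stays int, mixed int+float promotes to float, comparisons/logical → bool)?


Operand types: bool || bool
Rule: logical operators take bool operands and yield bool
Result type: bool


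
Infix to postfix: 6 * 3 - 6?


Left to right (same or higher precedence on left)
Postfix: 6 3 * 6 -


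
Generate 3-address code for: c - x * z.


Break into single-operator statements:
t1 = x * z
t2 = c - t1


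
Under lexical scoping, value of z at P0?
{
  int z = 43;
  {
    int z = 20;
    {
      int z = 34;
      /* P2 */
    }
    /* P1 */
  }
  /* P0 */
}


z declared in the same block as P0
z = 43


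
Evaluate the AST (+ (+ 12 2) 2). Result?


Evaluate inner: (+ 12 2) = 14
Evaluate root: (+ 14 2) = 16
Result: 16


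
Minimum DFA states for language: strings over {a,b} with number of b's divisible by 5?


Track (count of b) mod 5: states 0..4, accept at 0
Minimal DFA: 5 states


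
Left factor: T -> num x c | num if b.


Common prefix: 'num'
Factored: T -> num T', T' -> x c | if b


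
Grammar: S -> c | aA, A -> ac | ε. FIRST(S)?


Per alternative of S: FIRST(c) = {c}; FIRST(aA) = {a}
FIRST(S) = {a, c}


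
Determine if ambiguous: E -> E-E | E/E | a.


'a-a/a' has two parse trees (no precedence encoded between - and /)
Ambiguous


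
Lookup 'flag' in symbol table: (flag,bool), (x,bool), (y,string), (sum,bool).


Lookup 'flag' → type bool


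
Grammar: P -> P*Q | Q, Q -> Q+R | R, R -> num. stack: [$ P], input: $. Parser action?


start symbol P on stack, input exhausted
Action: accept


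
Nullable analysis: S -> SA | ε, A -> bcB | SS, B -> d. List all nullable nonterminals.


A nonterminal is nullable iff some alternative derives ε (directly, or every symbol in it is nullable)
Nullable: {A, S}


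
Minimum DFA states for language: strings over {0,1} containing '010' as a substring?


KMP-style automaton: 3 progress states + 1 absorbing accept = 4
Minimal DFA: 4 states


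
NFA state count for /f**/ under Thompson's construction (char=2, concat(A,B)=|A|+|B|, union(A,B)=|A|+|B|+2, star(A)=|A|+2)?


Syntax tree has 1 char leaf(s), 0 union(s), 2 star(s)
chars contribute 1×2 = 2; each union adds +2; each star adds +2
Total: 2 + 0 + 4 = 6 states


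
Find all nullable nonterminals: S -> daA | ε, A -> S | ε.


A nonterminal is nullable iff some alternative derives ε (directly, or every symbol in it is nullable)
Nullable: {A, S}


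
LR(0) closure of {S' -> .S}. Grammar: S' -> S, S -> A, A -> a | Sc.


Start: S' -> .S
For each item with dot before a nonterminal B, add B -> .γ for every B-production
Closure: [S' -> .S, S -> .A, A -> .a, A -> .Sc]


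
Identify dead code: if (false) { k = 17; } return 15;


condition is constant false, so the whole block is unreachable
Dead: 'if (false) { k = 17; }'


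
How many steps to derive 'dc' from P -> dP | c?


Derivation: P => dP => dc
Steps: 2


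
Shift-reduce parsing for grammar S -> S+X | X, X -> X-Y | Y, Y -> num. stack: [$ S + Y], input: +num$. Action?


'Y' (not preceded by X-) is the handle for X -> Y
Action: reduce (X -> Y)


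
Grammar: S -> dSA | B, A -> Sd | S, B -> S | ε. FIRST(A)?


Per alternative of A: FIRST(Sd) = {d}; FIRST(S) = {d, ε}
FIRST(A) = {d, ε}


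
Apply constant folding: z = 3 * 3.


3 * 3 = 9 at compile time
Optimized: z = 9


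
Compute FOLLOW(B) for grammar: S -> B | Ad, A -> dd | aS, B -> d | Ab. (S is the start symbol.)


$ ∈ FOLLOW(S). For each A -> αBβ: add FIRST(β)\{ε} to FOLLOW(B); if β nullable, add FOLLOW(A).
FOLLOW(B) = {$, b, d}


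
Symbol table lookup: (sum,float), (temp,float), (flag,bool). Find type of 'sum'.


Lookup 'sum' → type float


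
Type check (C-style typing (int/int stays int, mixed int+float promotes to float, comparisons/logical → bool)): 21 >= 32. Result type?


Operand types: int >= int
Rule: comparison yields bool
Result type: bool


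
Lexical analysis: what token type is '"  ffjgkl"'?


Pattern: double-quoted sequence
Type: STRING_LITERAL


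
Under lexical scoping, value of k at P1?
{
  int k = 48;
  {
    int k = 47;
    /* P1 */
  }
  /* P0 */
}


k declared in the same block as P1
k = 47


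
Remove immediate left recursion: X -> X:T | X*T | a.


Left-recursive alternatives: X:T, X*T; non-recursive: a
Introduce X': X -> aX', X' -> :TX' | *TX' | ε


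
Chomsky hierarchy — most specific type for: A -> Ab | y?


Left-linear: every RHS is a terminal or one nonterminal followed by a terminal
Classification: Type 3 (Regular)


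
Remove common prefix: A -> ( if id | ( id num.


Common prefix: '('
Factored: A -> ( A', A' -> if id | id num


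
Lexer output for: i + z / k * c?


Scan left to right, longest-match per lexeme
Tokens: ID(i), OP(+), ID(z), OP(/), ID(k), OP(*), ID(c)


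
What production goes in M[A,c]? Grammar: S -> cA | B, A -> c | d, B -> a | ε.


For [A, c]: 'c' ∈ FIRST(c)
Entry: A -> c


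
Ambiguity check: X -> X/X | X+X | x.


'x/x+x' has two parse trees (no precedence encoded between / and +)
Ambiguous


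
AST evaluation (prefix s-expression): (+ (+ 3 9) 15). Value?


Evaluate inner: (+ 3 9) = 12
Evaluate root: (+ 12 15) = 27
Result: 27


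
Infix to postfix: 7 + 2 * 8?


* has higher precedence, evaluate 2*8 first
Postfix: 7 2 8 * +


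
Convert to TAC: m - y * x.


Break into single-operator statements:
t1 = y * x
t2 = m - t1


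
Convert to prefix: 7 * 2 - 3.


left-to-right (same/higher precedence on left): tree is (- (* 7 2) 3)
Prefix: - * 7 2 3


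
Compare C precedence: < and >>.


'>>' is shift (level 8); '<' is relational (level 7)
Higher level binds tighter
'>>' has higher precedence than '<'
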